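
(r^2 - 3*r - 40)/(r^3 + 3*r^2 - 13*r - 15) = (r - 8)/(r^2 - 2*r - 3)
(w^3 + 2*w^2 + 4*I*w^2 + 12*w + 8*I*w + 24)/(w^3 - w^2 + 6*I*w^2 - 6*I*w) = (w^2 + 2*w*(1 - I) - 4*I)/(w*(w - 1))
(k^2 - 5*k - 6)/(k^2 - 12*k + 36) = (k + 1)/(k - 6)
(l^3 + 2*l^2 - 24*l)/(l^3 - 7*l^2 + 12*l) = (l + 6)/(l - 3)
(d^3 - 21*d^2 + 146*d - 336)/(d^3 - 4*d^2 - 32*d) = (d^2 - 13*d + 42)/(d*(d + 4))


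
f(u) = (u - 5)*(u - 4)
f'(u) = 2*u - 9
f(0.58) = 15.12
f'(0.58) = -7.84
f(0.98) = 12.14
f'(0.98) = -7.04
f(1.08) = 11.45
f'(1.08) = -6.84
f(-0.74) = 27.21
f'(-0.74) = -10.48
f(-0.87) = 28.59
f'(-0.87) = -10.74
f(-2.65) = 50.87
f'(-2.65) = -14.30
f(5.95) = 1.85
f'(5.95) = 2.90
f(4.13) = -0.11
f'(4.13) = -0.74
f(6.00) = 2.00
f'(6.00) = 3.00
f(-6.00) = 110.00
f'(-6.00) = -21.00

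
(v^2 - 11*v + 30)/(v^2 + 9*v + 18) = (v^2 - 11*v + 30)/(v^2 + 9*v + 18)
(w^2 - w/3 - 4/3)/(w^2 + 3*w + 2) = (w - 4/3)/(w + 2)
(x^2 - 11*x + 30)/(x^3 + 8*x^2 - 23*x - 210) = (x - 6)/(x^2 + 13*x + 42)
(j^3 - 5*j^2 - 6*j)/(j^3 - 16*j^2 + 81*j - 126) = j*(j + 1)/(j^2 - 10*j + 21)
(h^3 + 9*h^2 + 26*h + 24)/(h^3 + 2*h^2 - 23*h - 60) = (h + 2)/(h - 5)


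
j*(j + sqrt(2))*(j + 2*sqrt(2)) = j^3 + 3*sqrt(2)*j^2 + 4*j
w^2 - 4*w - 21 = (w - 7)*(w + 3)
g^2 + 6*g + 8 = (g + 2)*(g + 4)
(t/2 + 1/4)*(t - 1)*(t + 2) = t^3/2 + 3*t^2/4 - 3*t/4 - 1/2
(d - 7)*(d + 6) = d^2 - d - 42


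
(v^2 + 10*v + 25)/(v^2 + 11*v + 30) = (v + 5)/(v + 6)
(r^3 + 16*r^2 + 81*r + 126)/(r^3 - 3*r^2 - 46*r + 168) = (r^2 + 9*r + 18)/(r^2 - 10*r + 24)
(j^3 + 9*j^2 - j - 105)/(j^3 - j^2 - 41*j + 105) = (j + 5)/(j - 5)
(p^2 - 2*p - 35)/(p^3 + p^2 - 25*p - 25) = (p - 7)/(p^2 - 4*p - 5)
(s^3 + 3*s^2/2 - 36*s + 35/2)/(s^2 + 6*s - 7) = (2*s^2 - 11*s + 5)/(2*(s - 1))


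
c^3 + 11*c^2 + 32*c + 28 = (c + 2)^2*(c + 7)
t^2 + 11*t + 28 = (t + 4)*(t + 7)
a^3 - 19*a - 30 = (a - 5)*(a + 2)*(a + 3)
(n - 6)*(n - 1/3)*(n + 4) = n^3 - 7*n^2/3 - 70*n/3 + 8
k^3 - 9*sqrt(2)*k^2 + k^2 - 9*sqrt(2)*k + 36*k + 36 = (k + 1)*(k - 6*sqrt(2))*(k - 3*sqrt(2))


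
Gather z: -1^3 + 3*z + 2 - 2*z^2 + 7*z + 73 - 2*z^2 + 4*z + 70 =-4*z^2 + 14*z + 144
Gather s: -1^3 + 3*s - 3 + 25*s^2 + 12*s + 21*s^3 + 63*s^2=21*s^3 + 88*s^2 + 15*s - 4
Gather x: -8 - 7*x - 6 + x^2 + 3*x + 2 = x^2 - 4*x - 12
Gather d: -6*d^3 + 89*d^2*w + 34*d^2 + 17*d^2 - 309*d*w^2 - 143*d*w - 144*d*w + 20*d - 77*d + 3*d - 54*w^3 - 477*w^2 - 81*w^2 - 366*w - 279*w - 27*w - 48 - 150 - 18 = -6*d^3 + d^2*(89*w + 51) + d*(-309*w^2 - 287*w - 54) - 54*w^3 - 558*w^2 - 672*w - 216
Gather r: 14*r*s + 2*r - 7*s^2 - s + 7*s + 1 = r*(14*s + 2) - 7*s^2 + 6*s + 1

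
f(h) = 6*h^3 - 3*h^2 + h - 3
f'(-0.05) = 1.34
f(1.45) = 10.43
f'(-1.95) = 81.14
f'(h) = 18*h^2 - 6*h + 1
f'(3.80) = 238.12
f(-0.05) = -3.06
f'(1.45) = 30.14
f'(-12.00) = 2665.00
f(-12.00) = -10815.00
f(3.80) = 286.71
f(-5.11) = -887.04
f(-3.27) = -248.14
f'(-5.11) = 501.68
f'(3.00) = 145.00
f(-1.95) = -60.85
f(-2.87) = -172.42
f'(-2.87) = 166.48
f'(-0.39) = 6.08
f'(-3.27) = 213.09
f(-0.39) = -4.20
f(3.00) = 135.00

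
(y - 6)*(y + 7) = y^2 + y - 42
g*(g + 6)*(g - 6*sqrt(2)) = g^3 - 6*sqrt(2)*g^2 + 6*g^2 - 36*sqrt(2)*g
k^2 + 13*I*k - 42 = (k + 6*I)*(k + 7*I)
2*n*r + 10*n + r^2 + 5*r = (2*n + r)*(r + 5)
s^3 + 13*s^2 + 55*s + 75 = (s + 3)*(s + 5)^2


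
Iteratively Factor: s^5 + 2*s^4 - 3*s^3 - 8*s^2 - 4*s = (s + 2)*(s^4 - 3*s^2 - 2*s) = s*(s + 2)*(s^3 - 3*s - 2) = s*(s + 1)*(s + 2)*(s^2 - s - 2) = s*(s - 2)*(s + 1)*(s + 2)*(s + 1)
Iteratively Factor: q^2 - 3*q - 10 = (q + 2)*(q - 5)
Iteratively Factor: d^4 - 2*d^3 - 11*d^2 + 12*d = (d + 3)*(d^3 - 5*d^2 + 4*d) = (d - 1)*(d + 3)*(d^2 - 4*d) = d*(d - 1)*(d + 3)*(d - 4)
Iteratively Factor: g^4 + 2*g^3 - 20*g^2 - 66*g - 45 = (g - 5)*(g^3 + 7*g^2 + 15*g + 9) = (g - 5)*(g + 1)*(g^2 + 6*g + 9) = (g - 5)*(g + 1)*(g + 3)*(g + 3)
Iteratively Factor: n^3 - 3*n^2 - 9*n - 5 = (n - 5)*(n^2 + 2*n + 1) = (n - 5)*(n + 1)*(n + 1)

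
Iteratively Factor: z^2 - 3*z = (z - 3)*(z)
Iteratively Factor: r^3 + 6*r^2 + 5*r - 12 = (r + 3)*(r^2 + 3*r - 4) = (r - 1)*(r + 3)*(r + 4)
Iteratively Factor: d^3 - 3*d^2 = (d)*(d^2 - 3*d) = d*(d - 3)*(d)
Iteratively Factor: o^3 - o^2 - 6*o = (o + 2)*(o^2 - 3*o) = (o - 3)*(o + 2)*(o)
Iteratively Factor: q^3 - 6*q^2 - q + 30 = (q + 2)*(q^2 - 8*q + 15) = (q - 5)*(q + 2)*(q - 3)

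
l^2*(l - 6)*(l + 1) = l^4 - 5*l^3 - 6*l^2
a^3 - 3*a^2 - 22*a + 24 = (a - 6)*(a - 1)*(a + 4)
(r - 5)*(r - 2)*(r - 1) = r^3 - 8*r^2 + 17*r - 10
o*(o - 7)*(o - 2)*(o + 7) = o^4 - 2*o^3 - 49*o^2 + 98*o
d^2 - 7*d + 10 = (d - 5)*(d - 2)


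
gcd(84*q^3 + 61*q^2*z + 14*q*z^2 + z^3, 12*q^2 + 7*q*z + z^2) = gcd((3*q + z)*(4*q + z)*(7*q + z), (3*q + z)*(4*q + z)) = 12*q^2 + 7*q*z + z^2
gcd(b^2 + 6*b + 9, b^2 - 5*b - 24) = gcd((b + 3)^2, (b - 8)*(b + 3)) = b + 3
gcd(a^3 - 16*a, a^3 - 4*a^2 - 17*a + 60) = a + 4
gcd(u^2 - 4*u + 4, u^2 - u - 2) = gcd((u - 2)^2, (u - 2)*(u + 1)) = u - 2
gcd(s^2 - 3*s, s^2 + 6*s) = s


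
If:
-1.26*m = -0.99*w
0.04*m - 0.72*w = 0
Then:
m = 0.00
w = 0.00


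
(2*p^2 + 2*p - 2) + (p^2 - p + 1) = 3*p^2 + p - 1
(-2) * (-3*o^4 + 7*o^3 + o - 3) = 6*o^4 - 14*o^3 - 2*o + 6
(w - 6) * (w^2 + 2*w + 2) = w^3 - 4*w^2 - 10*w - 12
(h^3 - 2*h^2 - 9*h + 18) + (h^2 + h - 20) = h^3 - h^2 - 8*h - 2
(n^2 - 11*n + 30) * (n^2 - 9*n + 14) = n^4 - 20*n^3 + 143*n^2 - 424*n + 420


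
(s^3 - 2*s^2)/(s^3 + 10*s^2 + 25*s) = s*(s - 2)/(s^2 + 10*s + 25)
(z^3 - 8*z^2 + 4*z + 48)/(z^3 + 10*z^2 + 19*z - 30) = (z^3 - 8*z^2 + 4*z + 48)/(z^3 + 10*z^2 + 19*z - 30)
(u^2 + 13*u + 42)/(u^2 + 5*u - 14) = (u + 6)/(u - 2)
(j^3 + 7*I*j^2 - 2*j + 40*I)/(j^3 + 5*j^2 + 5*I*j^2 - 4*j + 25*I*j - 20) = (j^2 + 3*I*j + 10)/(j^2 + j*(5 + I) + 5*I)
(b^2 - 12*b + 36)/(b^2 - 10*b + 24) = (b - 6)/(b - 4)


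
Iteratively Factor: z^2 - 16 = (z + 4)*(z - 4)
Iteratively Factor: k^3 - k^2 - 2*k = (k)*(k^2 - k - 2) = k*(k + 1)*(k - 2)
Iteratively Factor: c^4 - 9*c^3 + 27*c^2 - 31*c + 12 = (c - 1)*(c^3 - 8*c^2 + 19*c - 12) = (c - 3)*(c - 1)*(c^2 - 5*c + 4) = (c - 4)*(c - 3)*(c - 1)*(c - 1)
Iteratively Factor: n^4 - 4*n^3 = (n)*(n^3 - 4*n^2) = n^2*(n^2 - 4*n) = n^3*(n - 4)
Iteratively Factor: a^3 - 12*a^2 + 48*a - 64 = (a - 4)*(a^2 - 8*a + 16) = (a - 4)^2*(a - 4)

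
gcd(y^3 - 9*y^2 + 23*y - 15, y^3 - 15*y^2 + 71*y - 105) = y^2 - 8*y + 15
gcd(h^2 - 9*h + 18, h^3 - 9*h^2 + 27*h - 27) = h - 3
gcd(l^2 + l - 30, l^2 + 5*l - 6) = l + 6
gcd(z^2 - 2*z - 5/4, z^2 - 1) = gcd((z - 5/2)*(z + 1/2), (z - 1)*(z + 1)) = 1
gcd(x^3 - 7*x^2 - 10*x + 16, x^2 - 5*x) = 1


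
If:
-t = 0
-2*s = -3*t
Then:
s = 0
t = 0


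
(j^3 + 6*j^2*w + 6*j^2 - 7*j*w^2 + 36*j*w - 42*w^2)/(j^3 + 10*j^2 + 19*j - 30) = (j^2 + 6*j*w - 7*w^2)/(j^2 + 4*j - 5)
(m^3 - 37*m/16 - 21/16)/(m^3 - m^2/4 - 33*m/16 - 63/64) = 4*(m + 1)/(4*m + 3)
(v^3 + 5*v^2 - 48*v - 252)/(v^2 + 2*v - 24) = (v^2 - v - 42)/(v - 4)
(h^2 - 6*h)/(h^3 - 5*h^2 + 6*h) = (h - 6)/(h^2 - 5*h + 6)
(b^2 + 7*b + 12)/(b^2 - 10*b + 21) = (b^2 + 7*b + 12)/(b^2 - 10*b + 21)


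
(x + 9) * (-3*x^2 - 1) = -3*x^3 - 27*x^2 - x - 9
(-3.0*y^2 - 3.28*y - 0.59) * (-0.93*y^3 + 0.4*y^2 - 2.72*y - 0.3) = 2.79*y^5 + 1.8504*y^4 + 7.3967*y^3 + 9.5856*y^2 + 2.5888*y + 0.177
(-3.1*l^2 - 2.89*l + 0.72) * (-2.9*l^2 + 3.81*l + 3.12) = 8.99*l^4 - 3.43*l^3 - 22.7709*l^2 - 6.2736*l + 2.2464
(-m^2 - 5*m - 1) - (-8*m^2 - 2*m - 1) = 7*m^2 - 3*m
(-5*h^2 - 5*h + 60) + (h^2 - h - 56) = -4*h^2 - 6*h + 4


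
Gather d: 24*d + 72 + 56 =24*d + 128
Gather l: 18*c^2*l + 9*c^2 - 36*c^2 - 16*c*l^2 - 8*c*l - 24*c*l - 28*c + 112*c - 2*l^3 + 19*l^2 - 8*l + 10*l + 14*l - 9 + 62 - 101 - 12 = -27*c^2 + 84*c - 2*l^3 + l^2*(19 - 16*c) + l*(18*c^2 - 32*c + 16) - 60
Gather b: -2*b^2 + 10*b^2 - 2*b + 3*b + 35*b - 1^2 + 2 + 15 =8*b^2 + 36*b + 16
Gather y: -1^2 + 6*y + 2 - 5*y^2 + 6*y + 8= -5*y^2 + 12*y + 9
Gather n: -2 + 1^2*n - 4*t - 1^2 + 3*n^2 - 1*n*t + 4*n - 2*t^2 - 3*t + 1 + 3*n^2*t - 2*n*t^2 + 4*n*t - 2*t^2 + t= n^2*(3*t + 3) + n*(-2*t^2 + 3*t + 5) - 4*t^2 - 6*t - 2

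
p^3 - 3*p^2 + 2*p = p*(p - 2)*(p - 1)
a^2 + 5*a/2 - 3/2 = (a - 1/2)*(a + 3)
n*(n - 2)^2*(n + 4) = n^4 - 12*n^2 + 16*n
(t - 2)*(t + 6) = t^2 + 4*t - 12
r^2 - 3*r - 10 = (r - 5)*(r + 2)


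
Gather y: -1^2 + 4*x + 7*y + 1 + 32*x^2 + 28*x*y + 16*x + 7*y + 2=32*x^2 + 20*x + y*(28*x + 14) + 2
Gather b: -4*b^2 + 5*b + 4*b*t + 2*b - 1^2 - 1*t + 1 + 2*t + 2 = -4*b^2 + b*(4*t + 7) + t + 2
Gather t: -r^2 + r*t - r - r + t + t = -r^2 - 2*r + t*(r + 2)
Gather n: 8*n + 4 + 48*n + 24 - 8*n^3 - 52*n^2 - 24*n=-8*n^3 - 52*n^2 + 32*n + 28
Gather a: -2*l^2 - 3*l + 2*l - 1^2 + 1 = -2*l^2 - l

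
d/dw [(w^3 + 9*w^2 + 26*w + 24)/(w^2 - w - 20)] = (w^2 - 10*w - 31)/(w^2 - 10*w + 25)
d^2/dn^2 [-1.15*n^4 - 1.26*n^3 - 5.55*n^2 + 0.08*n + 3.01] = -13.8*n^2 - 7.56*n - 11.1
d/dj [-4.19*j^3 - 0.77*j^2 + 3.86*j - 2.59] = -12.57*j^2 - 1.54*j + 3.86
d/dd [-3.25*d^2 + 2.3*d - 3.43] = 2.3 - 6.5*d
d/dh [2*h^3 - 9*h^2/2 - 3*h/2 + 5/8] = 6*h^2 - 9*h - 3/2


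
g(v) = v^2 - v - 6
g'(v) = 2*v - 1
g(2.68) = -1.50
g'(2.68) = 4.36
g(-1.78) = -1.05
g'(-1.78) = -4.56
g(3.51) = 2.81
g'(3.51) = 6.02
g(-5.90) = 34.71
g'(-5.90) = -12.80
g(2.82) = -0.87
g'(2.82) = 4.64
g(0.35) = -6.23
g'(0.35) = -0.30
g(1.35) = -5.53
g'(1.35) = 1.70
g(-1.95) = -0.25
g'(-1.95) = -4.90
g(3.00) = 0.00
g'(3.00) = 5.00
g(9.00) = 66.00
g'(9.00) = 17.00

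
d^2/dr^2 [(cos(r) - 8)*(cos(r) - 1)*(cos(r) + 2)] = 37*cos(r)/4 + 14*cos(2*r) - 9*cos(3*r)/4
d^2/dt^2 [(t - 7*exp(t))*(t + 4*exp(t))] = -3*t*exp(t) - 112*exp(2*t) - 6*exp(t) + 2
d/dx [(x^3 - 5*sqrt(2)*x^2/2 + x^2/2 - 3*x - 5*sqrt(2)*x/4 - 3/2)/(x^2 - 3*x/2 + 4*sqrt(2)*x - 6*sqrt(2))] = (4*x^4 - 12*x^3 + 32*sqrt(2)*x^3 - 71*x^2 - 44*sqrt(2)*x^2 - 24*sqrt(2)*x + 252*x + 51 + 96*sqrt(2))/(4*x^4 - 12*x^3 + 32*sqrt(2)*x^3 - 96*sqrt(2)*x^2 + 137*x^2 - 384*x + 72*sqrt(2)*x + 288)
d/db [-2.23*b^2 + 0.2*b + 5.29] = 0.2 - 4.46*b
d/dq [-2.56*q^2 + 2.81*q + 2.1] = 2.81 - 5.12*q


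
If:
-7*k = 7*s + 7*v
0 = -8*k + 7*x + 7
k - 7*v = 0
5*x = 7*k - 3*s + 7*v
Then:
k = -7/8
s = 1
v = -1/8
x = -2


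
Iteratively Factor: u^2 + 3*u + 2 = (u + 2)*(u + 1)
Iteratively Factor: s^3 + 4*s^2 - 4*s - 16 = (s + 2)*(s^2 + 2*s - 8) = (s + 2)*(s + 4)*(s - 2)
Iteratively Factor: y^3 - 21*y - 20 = (y + 4)*(y^2 - 4*y - 5) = (y - 5)*(y + 4)*(y + 1)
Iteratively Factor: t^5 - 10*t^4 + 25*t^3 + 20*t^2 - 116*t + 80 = (t - 1)*(t^4 - 9*t^3 + 16*t^2 + 36*t - 80) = (t - 2)*(t - 1)*(t^3 - 7*t^2 + 2*t + 40) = (t - 5)*(t - 2)*(t - 1)*(t^2 - 2*t - 8) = (t - 5)*(t - 2)*(t - 1)*(t + 2)*(t - 4)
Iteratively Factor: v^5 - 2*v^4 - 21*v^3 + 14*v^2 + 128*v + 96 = (v + 1)*(v^4 - 3*v^3 - 18*v^2 + 32*v + 96) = (v + 1)*(v + 2)*(v^3 - 5*v^2 - 8*v + 48) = (v - 4)*(v + 1)*(v + 2)*(v^2 - v - 12) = (v - 4)^2*(v + 1)*(v + 2)*(v + 3)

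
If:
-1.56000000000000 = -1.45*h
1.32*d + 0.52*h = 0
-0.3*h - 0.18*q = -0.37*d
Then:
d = -0.42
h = 1.08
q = -2.66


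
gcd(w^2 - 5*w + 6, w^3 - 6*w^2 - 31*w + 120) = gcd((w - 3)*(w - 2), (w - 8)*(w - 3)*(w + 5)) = w - 3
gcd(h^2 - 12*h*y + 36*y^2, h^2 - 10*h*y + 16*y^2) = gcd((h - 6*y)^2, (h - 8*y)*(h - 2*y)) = 1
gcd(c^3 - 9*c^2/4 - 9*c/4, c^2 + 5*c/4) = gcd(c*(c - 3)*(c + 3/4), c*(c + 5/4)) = c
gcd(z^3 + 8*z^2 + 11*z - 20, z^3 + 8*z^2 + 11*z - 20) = z^3 + 8*z^2 + 11*z - 20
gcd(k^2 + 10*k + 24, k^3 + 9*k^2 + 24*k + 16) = k + 4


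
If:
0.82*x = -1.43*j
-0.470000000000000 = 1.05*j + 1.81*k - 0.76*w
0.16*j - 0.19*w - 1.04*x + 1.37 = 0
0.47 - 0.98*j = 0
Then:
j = 0.48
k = 4.58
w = 12.19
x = -0.84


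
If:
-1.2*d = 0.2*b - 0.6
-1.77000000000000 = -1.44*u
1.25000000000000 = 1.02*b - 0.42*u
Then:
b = 1.73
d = 0.21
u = 1.23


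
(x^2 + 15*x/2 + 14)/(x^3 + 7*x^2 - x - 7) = (x^2 + 15*x/2 + 14)/(x^3 + 7*x^2 - x - 7)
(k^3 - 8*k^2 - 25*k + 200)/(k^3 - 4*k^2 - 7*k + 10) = (k^2 - 3*k - 40)/(k^2 + k - 2)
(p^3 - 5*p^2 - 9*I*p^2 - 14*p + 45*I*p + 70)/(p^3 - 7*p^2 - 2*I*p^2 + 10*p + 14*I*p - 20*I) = (p - 7*I)/(p - 2)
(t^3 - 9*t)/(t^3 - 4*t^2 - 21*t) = (t - 3)/(t - 7)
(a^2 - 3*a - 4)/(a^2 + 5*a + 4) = (a - 4)/(a + 4)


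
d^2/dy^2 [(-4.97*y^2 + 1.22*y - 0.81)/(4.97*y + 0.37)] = -45.86316/(122.763473*y^3 + 27.417999*y^2 + 2.041179*y + 0.050653)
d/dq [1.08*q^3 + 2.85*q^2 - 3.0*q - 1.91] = 3.24*q^2 + 5.7*q - 3.0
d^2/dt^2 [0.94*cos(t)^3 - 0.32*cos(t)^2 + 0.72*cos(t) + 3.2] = -1.425*cos(t) + 0.64*cos(2*t) - 2.115*cos(3*t)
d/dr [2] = 0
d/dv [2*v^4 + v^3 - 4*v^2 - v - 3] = 8*v^3 + 3*v^2 - 8*v - 1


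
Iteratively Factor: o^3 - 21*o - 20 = (o + 1)*(o^2 - o - 20) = (o + 1)*(o + 4)*(o - 5)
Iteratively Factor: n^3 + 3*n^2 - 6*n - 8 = (n - 2)*(n^2 + 5*n + 4) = (n - 2)*(n + 1)*(n + 4)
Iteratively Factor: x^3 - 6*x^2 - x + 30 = (x + 2)*(x^2 - 8*x + 15) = (x - 5)*(x + 2)*(x - 3)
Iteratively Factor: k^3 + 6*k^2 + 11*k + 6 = (k + 3)*(k^2 + 3*k + 2) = (k + 1)*(k + 3)*(k + 2)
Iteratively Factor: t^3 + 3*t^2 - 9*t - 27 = (t + 3)*(t^2 - 9) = (t + 3)^2*(t - 3)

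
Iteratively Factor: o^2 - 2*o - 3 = (o - 3)*(o + 1)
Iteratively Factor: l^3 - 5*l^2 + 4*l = (l)*(l^2 - 5*l + 4) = l*(l - 4)*(l - 1)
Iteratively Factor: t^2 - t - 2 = (t + 1)*(t - 2)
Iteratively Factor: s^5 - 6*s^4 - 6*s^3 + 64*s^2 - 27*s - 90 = (s + 1)*(s^4 - 7*s^3 + s^2 + 63*s - 90) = (s - 3)*(s + 1)*(s^3 - 4*s^2 - 11*s + 30) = (s - 3)*(s + 1)*(s + 3)*(s^2 - 7*s + 10) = (s - 3)*(s - 2)*(s + 1)*(s + 3)*(s - 5)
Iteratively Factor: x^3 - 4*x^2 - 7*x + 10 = (x - 1)*(x^2 - 3*x - 10) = (x - 5)*(x - 1)*(x + 2)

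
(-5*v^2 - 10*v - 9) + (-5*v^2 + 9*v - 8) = -10*v^2 - v - 17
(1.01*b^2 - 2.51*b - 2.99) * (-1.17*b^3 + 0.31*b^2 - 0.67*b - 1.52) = -1.1817*b^5 + 3.2498*b^4 + 2.0435*b^3 - 0.7804*b^2 + 5.8185*b + 4.5448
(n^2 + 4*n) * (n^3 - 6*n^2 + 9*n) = n^5 - 2*n^4 - 15*n^3 + 36*n^2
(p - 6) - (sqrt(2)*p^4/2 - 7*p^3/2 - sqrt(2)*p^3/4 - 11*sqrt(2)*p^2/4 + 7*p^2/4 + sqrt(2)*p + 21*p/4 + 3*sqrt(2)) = -sqrt(2)*p^4/2 + sqrt(2)*p^3/4 + 7*p^3/2 - 7*p^2/4 + 11*sqrt(2)*p^2/4 - 17*p/4 - sqrt(2)*p - 6 - 3*sqrt(2)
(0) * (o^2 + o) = 0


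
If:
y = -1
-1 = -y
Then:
No Solution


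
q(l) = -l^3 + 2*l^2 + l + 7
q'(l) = -3*l^2 + 4*l + 1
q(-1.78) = 17.20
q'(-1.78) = -15.63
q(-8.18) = 679.99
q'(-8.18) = -232.46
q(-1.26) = 10.92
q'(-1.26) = -8.80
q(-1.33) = 11.56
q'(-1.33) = -9.63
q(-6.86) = 417.09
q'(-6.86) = -167.62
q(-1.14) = 9.94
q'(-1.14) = -7.46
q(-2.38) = 29.43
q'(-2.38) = -25.51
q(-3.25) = 59.20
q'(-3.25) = -43.69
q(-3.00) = 49.00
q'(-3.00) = -38.00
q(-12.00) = 2011.00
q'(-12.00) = -479.00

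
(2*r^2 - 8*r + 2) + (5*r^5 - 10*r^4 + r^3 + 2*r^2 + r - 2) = 5*r^5 - 10*r^4 + r^3 + 4*r^2 - 7*r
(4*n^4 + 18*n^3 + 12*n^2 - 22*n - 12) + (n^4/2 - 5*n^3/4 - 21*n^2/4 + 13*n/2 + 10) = 9*n^4/2 + 67*n^3/4 + 27*n^2/4 - 31*n/2 - 2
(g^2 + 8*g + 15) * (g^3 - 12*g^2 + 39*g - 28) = g^5 - 4*g^4 - 42*g^3 + 104*g^2 + 361*g - 420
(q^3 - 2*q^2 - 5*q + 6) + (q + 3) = q^3 - 2*q^2 - 4*q + 9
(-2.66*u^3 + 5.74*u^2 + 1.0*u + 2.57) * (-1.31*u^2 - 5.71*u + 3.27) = 3.4846*u^5 + 7.6692*u^4 - 42.7836*u^3 + 9.6931*u^2 - 11.4047*u + 8.4039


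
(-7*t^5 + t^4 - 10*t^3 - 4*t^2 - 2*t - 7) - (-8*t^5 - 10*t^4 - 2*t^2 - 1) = t^5 + 11*t^4 - 10*t^3 - 2*t^2 - 2*t - 6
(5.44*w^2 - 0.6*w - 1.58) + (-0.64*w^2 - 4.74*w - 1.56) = 4.8*w^2 - 5.34*w - 3.14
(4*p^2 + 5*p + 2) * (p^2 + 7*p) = 4*p^4 + 33*p^3 + 37*p^2 + 14*p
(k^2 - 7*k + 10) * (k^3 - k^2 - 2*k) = k^5 - 8*k^4 + 15*k^3 + 4*k^2 - 20*k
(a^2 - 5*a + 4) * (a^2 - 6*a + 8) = a^4 - 11*a^3 + 42*a^2 - 64*a + 32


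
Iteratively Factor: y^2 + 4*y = (y)*(y + 4)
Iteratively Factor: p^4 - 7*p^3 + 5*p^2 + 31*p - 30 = (p - 3)*(p^3 - 4*p^2 - 7*p + 10) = (p - 3)*(p + 2)*(p^2 - 6*p + 5) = (p - 5)*(p - 3)*(p + 2)*(p - 1)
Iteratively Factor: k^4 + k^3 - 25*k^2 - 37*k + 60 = (k - 5)*(k^3 + 6*k^2 + 5*k - 12) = (k - 5)*(k - 1)*(k^2 + 7*k + 12) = (k - 5)*(k - 1)*(k + 4)*(k + 3)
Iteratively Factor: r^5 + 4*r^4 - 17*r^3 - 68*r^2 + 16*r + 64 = (r + 4)*(r^4 - 17*r^2 + 16) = (r + 4)^2*(r^3 - 4*r^2 - r + 4) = (r - 4)*(r + 4)^2*(r^2 - 1) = (r - 4)*(r + 1)*(r + 4)^2*(r - 1)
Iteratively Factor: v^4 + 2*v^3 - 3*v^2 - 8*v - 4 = (v - 2)*(v^3 + 4*v^2 + 5*v + 2) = (v - 2)*(v + 1)*(v^2 + 3*v + 2) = (v - 2)*(v + 1)^2*(v + 2)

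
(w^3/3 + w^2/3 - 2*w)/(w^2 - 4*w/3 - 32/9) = 3*w*(-w^2 - w + 6)/(-9*w^2 + 12*w + 32)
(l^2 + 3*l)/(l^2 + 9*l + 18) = l/(l + 6)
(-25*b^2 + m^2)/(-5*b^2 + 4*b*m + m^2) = (5*b - m)/(b - m)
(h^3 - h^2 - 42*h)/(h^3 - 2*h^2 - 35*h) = (h + 6)/(h + 5)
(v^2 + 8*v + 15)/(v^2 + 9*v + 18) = (v + 5)/(v + 6)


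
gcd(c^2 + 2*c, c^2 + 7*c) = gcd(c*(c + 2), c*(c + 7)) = c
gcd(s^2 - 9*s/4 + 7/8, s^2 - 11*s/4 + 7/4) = s - 7/4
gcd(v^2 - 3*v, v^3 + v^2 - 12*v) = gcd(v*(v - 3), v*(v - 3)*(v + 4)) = v^2 - 3*v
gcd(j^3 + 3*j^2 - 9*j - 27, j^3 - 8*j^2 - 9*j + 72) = j^2 - 9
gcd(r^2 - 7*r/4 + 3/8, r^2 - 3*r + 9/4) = r - 3/2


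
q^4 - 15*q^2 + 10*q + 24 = (q - 3)*(q - 2)*(q + 1)*(q + 4)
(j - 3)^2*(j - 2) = j^3 - 8*j^2 + 21*j - 18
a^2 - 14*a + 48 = (a - 8)*(a - 6)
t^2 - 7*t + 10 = (t - 5)*(t - 2)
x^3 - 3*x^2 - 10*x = x*(x - 5)*(x + 2)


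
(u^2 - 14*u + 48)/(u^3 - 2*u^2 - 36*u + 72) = (u - 8)/(u^2 + 4*u - 12)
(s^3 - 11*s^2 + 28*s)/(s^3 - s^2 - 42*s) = (s - 4)/(s + 6)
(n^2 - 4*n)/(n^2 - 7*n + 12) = n/(n - 3)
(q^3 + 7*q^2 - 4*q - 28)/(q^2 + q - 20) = (q^3 + 7*q^2 - 4*q - 28)/(q^2 + q - 20)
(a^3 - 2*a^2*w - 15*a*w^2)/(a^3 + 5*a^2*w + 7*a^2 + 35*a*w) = (a^2 - 2*a*w - 15*w^2)/(a^2 + 5*a*w + 7*a + 35*w)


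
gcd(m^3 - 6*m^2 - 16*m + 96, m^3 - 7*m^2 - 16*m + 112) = m^2 - 16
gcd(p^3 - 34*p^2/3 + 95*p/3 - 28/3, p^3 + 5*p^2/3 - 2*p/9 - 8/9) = 1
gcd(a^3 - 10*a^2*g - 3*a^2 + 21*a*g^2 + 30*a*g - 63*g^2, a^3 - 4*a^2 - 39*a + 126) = a - 3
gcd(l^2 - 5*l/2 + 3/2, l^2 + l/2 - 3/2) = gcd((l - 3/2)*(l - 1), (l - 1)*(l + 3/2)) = l - 1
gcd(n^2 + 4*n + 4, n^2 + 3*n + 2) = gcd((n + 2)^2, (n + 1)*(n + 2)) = n + 2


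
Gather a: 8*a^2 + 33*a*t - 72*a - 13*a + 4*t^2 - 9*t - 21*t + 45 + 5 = 8*a^2 + a*(33*t - 85) + 4*t^2 - 30*t + 50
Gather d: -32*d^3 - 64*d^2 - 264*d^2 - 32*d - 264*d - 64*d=-32*d^3 - 328*d^2 - 360*d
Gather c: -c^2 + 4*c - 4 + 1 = -c^2 + 4*c - 3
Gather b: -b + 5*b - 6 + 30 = 4*b + 24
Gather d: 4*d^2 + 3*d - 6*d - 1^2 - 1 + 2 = 4*d^2 - 3*d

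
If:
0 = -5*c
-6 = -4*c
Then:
No Solution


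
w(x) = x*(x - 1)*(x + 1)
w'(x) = x*(x - 1) + x*(x + 1) + (x - 1)*(x + 1) = 3*x^2 - 1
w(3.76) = 49.40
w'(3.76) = 41.41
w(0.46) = -0.36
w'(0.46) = -0.37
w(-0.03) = 0.03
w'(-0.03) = -1.00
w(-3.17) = -28.69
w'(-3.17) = 29.15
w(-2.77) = -18.48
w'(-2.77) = 22.02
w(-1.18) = -0.46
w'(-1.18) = 3.18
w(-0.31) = 0.28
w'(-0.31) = -0.71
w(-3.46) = -37.96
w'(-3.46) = 34.91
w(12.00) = 1716.00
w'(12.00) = 431.00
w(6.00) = 210.00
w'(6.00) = 107.00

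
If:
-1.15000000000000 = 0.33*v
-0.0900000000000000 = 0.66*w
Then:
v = -3.48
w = -0.14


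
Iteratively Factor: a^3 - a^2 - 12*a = (a + 3)*(a^2 - 4*a) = (a - 4)*(a + 3)*(a)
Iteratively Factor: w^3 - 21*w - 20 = (w + 1)*(w^2 - w - 20) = (w + 1)*(w + 4)*(w - 5)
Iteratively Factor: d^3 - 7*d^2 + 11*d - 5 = (d - 1)*(d^2 - 6*d + 5) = (d - 1)^2*(d - 5)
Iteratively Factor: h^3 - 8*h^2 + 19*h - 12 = (h - 1)*(h^2 - 7*h + 12) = (h - 4)*(h - 1)*(h - 3)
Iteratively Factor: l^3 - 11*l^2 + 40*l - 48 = (l - 4)*(l^2 - 7*l + 12) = (l - 4)^2*(l - 3)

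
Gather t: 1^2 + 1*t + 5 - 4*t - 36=-3*t - 30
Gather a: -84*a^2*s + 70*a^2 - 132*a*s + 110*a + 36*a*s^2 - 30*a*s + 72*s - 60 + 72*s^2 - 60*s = a^2*(70 - 84*s) + a*(36*s^2 - 162*s + 110) + 72*s^2 + 12*s - 60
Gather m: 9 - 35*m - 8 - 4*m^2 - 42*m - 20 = -4*m^2 - 77*m - 19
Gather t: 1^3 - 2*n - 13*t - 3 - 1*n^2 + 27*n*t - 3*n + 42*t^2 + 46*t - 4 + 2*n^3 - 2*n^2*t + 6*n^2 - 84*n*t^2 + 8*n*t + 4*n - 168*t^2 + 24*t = 2*n^3 + 5*n^2 - n + t^2*(-84*n - 126) + t*(-2*n^2 + 35*n + 57) - 6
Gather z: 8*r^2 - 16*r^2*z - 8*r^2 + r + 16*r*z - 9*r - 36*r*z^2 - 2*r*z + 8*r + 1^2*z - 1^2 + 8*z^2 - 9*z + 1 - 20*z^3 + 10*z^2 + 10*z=-20*z^3 + z^2*(18 - 36*r) + z*(-16*r^2 + 14*r + 2)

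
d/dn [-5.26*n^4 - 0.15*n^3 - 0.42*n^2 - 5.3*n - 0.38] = -21.04*n^3 - 0.45*n^2 - 0.84*n - 5.3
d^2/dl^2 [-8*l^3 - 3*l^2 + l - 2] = -48*l - 6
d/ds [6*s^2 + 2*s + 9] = 12*s + 2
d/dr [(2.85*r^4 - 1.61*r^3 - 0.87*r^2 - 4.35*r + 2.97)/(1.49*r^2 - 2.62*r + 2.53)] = (8.493*r^5 - 24.7999*r^4 + 37.2784*r^3 - 3.459*r^2 - 13.2528*r - 3.2241)/(2.2201*r^4 - 7.8076*r^3 + 14.4038*r^2 - 13.2572*r + 6.4009)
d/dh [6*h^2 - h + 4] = 12*h - 1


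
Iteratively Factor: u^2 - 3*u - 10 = (u + 2)*(u - 5)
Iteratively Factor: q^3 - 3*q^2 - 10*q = (q - 5)*(q^2 + 2*q) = (q - 5)*(q + 2)*(q)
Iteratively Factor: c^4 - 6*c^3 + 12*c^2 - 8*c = (c - 2)*(c^3 - 4*c^2 + 4*c) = c*(c - 2)*(c^2 - 4*c + 4) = c*(c - 2)^2*(c - 2)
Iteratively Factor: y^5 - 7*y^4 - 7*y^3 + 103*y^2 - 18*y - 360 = (y + 3)*(y^4 - 10*y^3 + 23*y^2 + 34*y - 120) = (y - 3)*(y + 3)*(y^3 - 7*y^2 + 2*y + 40) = (y - 5)*(y - 3)*(y + 3)*(y^2 - 2*y - 8) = (y - 5)*(y - 3)*(y + 2)*(y + 3)*(y - 4)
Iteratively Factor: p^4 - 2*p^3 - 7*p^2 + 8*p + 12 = (p - 2)*(p^3 - 7*p - 6) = (p - 2)*(p + 2)*(p^2 - 2*p - 3) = (p - 2)*(p + 1)*(p + 2)*(p - 3)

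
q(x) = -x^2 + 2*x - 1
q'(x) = 2 - 2*x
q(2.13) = -1.28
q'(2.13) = -2.26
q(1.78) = -0.61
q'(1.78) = -1.56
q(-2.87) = -14.98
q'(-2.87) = 7.74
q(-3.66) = -21.72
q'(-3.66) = 9.32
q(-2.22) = -10.37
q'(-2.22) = 6.44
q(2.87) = -3.50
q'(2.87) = -3.74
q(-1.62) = -6.86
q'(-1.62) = 5.24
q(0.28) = -0.52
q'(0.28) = 1.44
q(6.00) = -25.00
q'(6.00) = -10.00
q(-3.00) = -16.00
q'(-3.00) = 8.00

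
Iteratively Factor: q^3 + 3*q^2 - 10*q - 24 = (q + 2)*(q^2 + q - 12) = (q + 2)*(q + 4)*(q - 3)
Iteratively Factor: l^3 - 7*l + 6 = (l + 3)*(l^2 - 3*l + 2) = (l - 1)*(l + 3)*(l - 2)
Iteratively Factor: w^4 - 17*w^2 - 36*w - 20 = (w - 5)*(w^3 + 5*w^2 + 8*w + 4) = (w - 5)*(w + 1)*(w^2 + 4*w + 4) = (w - 5)*(w + 1)*(w + 2)*(w + 2)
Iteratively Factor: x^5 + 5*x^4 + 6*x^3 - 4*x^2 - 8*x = (x + 2)*(x^4 + 3*x^3 - 4*x) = (x - 1)*(x + 2)*(x^3 + 4*x^2 + 4*x) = (x - 1)*(x + 2)^2*(x^2 + 2*x) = x*(x - 1)*(x + 2)^2*(x + 2)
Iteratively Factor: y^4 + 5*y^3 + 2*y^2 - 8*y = (y - 1)*(y^3 + 6*y^2 + 8*y) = (y - 1)*(y + 4)*(y^2 + 2*y) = y*(y - 1)*(y + 4)*(y + 2)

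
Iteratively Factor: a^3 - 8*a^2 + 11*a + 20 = (a - 5)*(a^2 - 3*a - 4) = (a - 5)*(a - 4)*(a + 1)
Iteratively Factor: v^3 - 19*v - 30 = (v + 2)*(v^2 - 2*v - 15) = (v - 5)*(v + 2)*(v + 3)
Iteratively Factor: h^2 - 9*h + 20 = (h - 5)*(h - 4)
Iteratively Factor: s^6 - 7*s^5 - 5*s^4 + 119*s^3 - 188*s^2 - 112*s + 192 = (s - 4)*(s^5 - 3*s^4 - 17*s^3 + 51*s^2 + 16*s - 48) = (s - 4)*(s + 4)*(s^4 - 7*s^3 + 11*s^2 + 7*s - 12) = (s - 4)*(s - 3)*(s + 4)*(s^3 - 4*s^2 - s + 4) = (s - 4)*(s - 3)*(s - 1)*(s + 4)*(s^2 - 3*s - 4) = (s - 4)^2*(s - 3)*(s - 1)*(s + 4)*(s + 1)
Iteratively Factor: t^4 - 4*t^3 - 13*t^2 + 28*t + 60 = (t - 3)*(t^3 - t^2 - 16*t - 20) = (t - 5)*(t - 3)*(t^2 + 4*t + 4) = (t - 5)*(t - 3)*(t + 2)*(t + 2)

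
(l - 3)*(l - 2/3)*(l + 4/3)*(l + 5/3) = l^4 - 2*l^3/3 - 61*l^2/9 - 58*l/27 + 40/9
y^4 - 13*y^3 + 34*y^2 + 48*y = y*(y - 8)*(y - 6)*(y + 1)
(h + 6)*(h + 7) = h^2 + 13*h + 42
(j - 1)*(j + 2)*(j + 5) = j^3 + 6*j^2 + 3*j - 10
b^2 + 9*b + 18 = (b + 3)*(b + 6)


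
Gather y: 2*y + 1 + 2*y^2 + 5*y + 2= 2*y^2 + 7*y + 3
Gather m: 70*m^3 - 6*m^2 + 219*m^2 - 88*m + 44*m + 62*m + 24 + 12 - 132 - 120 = 70*m^3 + 213*m^2 + 18*m - 216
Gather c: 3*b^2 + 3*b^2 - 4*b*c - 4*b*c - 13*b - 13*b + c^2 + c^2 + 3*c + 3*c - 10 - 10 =6*b^2 - 26*b + 2*c^2 + c*(6 - 8*b) - 20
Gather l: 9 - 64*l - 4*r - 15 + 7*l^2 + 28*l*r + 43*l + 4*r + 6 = 7*l^2 + l*(28*r - 21)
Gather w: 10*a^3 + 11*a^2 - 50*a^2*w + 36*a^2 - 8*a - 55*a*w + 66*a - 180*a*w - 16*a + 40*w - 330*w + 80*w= 10*a^3 + 47*a^2 + 42*a + w*(-50*a^2 - 235*a - 210)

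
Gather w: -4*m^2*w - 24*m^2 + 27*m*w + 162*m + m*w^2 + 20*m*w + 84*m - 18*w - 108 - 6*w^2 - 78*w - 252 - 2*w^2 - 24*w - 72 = -24*m^2 + 246*m + w^2*(m - 8) + w*(-4*m^2 + 47*m - 120) - 432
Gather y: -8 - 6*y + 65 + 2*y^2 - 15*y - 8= 2*y^2 - 21*y + 49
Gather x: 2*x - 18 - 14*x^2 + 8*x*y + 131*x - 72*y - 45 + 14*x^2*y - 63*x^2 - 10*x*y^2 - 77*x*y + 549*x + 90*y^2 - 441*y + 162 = x^2*(14*y - 77) + x*(-10*y^2 - 69*y + 682) + 90*y^2 - 513*y + 99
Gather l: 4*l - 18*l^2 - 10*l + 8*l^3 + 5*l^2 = 8*l^3 - 13*l^2 - 6*l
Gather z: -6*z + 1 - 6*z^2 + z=-6*z^2 - 5*z + 1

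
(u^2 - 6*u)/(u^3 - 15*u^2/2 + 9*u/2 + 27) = 2*u/(2*u^2 - 3*u - 9)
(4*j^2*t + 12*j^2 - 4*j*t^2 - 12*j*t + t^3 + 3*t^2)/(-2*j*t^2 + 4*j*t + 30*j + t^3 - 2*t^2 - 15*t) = (-2*j + t)/(t - 5)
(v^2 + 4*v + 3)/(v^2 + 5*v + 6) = (v + 1)/(v + 2)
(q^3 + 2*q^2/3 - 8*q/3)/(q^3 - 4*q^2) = (3*q^2 + 2*q - 8)/(3*q*(q - 4))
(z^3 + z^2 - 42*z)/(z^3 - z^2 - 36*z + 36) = z*(z + 7)/(z^2 + 5*z - 6)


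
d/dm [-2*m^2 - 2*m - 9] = -4*m - 2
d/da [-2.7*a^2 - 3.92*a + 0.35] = -5.4*a - 3.92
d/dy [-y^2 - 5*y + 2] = -2*y - 5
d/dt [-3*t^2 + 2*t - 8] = 2 - 6*t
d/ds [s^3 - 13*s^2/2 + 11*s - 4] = 3*s^2 - 13*s + 11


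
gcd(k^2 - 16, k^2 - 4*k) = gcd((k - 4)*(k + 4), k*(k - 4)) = k - 4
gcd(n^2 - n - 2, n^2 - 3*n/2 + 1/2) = 1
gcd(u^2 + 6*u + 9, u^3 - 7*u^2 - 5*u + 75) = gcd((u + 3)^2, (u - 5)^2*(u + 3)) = u + 3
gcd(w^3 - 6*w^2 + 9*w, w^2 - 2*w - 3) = w - 3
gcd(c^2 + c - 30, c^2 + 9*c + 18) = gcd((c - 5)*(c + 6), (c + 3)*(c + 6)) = c + 6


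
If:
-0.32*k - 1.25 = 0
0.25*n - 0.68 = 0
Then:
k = -3.91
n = 2.72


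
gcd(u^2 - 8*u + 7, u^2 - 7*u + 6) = u - 1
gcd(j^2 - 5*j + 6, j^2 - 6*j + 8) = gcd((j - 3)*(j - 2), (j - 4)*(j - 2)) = j - 2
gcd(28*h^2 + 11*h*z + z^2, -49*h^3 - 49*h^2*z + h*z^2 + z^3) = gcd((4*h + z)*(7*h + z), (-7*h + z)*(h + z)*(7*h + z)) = 7*h + z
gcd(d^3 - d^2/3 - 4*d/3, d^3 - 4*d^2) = d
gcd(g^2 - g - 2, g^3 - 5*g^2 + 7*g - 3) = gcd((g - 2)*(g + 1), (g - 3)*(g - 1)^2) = 1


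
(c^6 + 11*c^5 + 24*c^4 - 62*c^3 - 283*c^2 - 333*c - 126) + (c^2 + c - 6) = c^6 + 11*c^5 + 24*c^4 - 62*c^3 - 282*c^2 - 332*c - 132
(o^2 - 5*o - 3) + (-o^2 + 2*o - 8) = -3*o - 11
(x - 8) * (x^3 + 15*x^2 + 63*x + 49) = x^4 + 7*x^3 - 57*x^2 - 455*x - 392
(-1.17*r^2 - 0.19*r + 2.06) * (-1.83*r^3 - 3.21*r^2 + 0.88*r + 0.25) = 2.1411*r^5 + 4.1034*r^4 - 4.1895*r^3 - 7.0723*r^2 + 1.7653*r + 0.515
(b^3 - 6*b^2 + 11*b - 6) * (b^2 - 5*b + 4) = b^5 - 11*b^4 + 45*b^3 - 85*b^2 + 74*b - 24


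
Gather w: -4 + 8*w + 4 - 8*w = 0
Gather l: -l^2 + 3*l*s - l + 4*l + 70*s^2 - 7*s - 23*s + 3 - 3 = -l^2 + l*(3*s + 3) + 70*s^2 - 30*s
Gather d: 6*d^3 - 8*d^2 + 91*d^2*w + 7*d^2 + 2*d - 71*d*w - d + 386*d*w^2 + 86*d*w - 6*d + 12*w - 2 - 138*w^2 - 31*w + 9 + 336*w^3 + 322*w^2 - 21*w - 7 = 6*d^3 + d^2*(91*w - 1) + d*(386*w^2 + 15*w - 5) + 336*w^3 + 184*w^2 - 40*w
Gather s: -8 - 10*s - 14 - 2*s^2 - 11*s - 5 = -2*s^2 - 21*s - 27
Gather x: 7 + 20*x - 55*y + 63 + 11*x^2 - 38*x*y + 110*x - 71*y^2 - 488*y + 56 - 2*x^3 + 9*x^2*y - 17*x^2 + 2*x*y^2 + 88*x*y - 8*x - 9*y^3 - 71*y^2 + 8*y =-2*x^3 + x^2*(9*y - 6) + x*(2*y^2 + 50*y + 122) - 9*y^3 - 142*y^2 - 535*y + 126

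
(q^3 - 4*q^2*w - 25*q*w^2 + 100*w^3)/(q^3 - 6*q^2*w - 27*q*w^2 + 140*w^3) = (q - 5*w)/(q - 7*w)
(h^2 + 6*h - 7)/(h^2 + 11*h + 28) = (h - 1)/(h + 4)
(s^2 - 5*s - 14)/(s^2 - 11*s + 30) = (s^2 - 5*s - 14)/(s^2 - 11*s + 30)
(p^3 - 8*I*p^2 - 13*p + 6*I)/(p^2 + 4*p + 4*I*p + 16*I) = (p^3 - 8*I*p^2 - 13*p + 6*I)/(p^2 + 4*p*(1 + I) + 16*I)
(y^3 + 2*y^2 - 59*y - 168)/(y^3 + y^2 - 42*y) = (y^2 - 5*y - 24)/(y*(y - 6))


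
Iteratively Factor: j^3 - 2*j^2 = (j)*(j^2 - 2*j) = j^2*(j - 2)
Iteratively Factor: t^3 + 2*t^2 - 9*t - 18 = (t + 2)*(t^2 - 9) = (t - 3)*(t + 2)*(t + 3)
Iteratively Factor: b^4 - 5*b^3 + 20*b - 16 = (b - 2)*(b^3 - 3*b^2 - 6*b + 8) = (b - 2)*(b + 2)*(b^2 - 5*b + 4) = (b - 2)*(b - 1)*(b + 2)*(b - 4)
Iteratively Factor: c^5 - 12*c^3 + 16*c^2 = (c)*(c^4 - 12*c^2 + 16*c) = c^2*(c^3 - 12*c + 16) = c^2*(c + 4)*(c^2 - 4*c + 4) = c^2*(c - 2)*(c + 4)*(c - 2)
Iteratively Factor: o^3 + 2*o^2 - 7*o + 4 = (o - 1)*(o^2 + 3*o - 4) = (o - 1)*(o + 4)*(o - 1)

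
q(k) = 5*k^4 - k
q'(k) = 20*k^3 - 1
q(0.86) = 1.88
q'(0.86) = 11.72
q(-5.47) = 4481.77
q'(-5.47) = -3274.35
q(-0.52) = 0.89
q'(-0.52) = -3.81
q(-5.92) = 6147.17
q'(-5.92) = -4150.49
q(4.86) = 2784.57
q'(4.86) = 2294.83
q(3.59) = 826.93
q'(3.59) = 924.37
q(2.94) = 370.62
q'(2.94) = 507.24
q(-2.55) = 213.96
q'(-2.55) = -332.63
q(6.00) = 6474.00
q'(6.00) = 4319.00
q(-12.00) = 103692.00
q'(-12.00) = -34561.00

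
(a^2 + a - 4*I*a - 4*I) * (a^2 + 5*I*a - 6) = a^4 + a^3 + I*a^3 + 14*a^2 + I*a^2 + 14*a + 24*I*a + 24*I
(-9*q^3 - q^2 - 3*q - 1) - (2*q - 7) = -9*q^3 - q^2 - 5*q + 6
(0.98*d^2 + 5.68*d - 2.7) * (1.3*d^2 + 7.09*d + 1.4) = 1.274*d^4 + 14.3322*d^3 + 38.1332*d^2 - 11.191*d - 3.78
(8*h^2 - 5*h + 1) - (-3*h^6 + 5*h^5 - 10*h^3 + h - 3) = 3*h^6 - 5*h^5 + 10*h^3 + 8*h^2 - 6*h + 4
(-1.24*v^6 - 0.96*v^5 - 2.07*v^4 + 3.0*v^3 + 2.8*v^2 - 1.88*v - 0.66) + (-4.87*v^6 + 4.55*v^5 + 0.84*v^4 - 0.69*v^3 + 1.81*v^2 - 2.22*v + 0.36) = -6.11*v^6 + 3.59*v^5 - 1.23*v^4 + 2.31*v^3 + 4.61*v^2 - 4.1*v - 0.3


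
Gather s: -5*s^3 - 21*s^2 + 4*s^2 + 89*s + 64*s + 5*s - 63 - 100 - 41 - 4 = -5*s^3 - 17*s^2 + 158*s - 208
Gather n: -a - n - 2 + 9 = -a - n + 7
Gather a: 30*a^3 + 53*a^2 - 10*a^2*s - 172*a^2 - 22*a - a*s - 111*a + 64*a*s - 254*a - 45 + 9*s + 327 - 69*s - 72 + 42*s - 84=30*a^3 + a^2*(-10*s - 119) + a*(63*s - 387) - 18*s + 126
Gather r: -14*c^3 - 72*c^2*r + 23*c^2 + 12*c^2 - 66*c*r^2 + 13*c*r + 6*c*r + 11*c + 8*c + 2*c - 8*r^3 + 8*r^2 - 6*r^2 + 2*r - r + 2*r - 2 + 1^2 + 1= -14*c^3 + 35*c^2 + 21*c - 8*r^3 + r^2*(2 - 66*c) + r*(-72*c^2 + 19*c + 3)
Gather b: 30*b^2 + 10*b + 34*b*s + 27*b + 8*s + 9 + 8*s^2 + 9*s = 30*b^2 + b*(34*s + 37) + 8*s^2 + 17*s + 9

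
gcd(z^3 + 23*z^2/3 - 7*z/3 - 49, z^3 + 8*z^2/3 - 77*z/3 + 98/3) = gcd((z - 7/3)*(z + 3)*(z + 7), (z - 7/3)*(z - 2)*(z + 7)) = z^2 + 14*z/3 - 49/3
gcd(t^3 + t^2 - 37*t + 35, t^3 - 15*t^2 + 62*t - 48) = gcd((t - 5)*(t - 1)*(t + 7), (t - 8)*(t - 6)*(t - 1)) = t - 1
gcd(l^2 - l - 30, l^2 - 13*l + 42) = l - 6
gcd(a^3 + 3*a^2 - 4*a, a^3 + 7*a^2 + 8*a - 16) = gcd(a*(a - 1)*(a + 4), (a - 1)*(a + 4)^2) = a^2 + 3*a - 4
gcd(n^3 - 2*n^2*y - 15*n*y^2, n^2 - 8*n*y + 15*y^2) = -n + 5*y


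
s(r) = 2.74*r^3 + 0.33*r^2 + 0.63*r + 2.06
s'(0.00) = 0.63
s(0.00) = 2.06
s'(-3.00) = 72.63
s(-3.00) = -70.84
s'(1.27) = 14.73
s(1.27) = 9.00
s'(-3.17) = 81.14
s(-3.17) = -83.90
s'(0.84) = 6.98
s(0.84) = 4.45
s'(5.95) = 295.57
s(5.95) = 594.66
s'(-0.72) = 4.42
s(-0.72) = 0.75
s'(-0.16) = 0.73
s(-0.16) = 1.96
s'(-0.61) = 3.29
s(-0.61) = 1.18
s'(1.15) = 12.26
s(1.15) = 7.39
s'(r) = 8.22*r^2 + 0.66*r + 0.63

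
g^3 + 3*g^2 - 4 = (g - 1)*(g + 2)^2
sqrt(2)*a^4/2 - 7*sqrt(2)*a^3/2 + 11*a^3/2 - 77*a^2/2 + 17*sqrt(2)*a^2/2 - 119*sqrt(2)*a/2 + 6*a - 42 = (a - 7)*(a + 2*sqrt(2))*(a + 3*sqrt(2))*(sqrt(2)*a/2 + 1/2)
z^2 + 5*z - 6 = (z - 1)*(z + 6)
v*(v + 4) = v^2 + 4*v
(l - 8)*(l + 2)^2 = l^3 - 4*l^2 - 28*l - 32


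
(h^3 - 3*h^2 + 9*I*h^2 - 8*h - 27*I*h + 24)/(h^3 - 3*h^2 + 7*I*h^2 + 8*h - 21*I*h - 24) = (h + I)/(h - I)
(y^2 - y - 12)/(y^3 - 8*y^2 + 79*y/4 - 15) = 4*(y + 3)/(4*y^2 - 16*y + 15)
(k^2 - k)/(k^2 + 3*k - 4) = k/(k + 4)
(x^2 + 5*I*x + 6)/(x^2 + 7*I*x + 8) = (x + 6*I)/(x + 8*I)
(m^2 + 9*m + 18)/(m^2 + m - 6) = (m + 6)/(m - 2)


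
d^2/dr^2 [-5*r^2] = -10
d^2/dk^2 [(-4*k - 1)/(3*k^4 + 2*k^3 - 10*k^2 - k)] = 2*(-216*k^7 - 282*k^6 + 222*k^5 + 450*k^4 - 242*k^3 - 294*k^2 - 30*k - 1)/(k^3*(27*k^9 + 54*k^8 - 234*k^7 - 379*k^6 + 744*k^5 + 768*k^4 - 871*k^3 - 294*k^2 - 30*k - 1))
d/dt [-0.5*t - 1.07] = -0.500000000000000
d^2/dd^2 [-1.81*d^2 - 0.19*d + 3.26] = -3.62000000000000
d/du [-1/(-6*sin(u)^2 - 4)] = -6*sin(2*u)/(3*cos(2*u) - 7)^2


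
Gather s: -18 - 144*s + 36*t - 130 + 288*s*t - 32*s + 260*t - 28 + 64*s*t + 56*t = s*(352*t - 176) + 352*t - 176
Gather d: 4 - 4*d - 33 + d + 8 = -3*d - 21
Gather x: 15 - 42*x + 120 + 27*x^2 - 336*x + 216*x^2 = 243*x^2 - 378*x + 135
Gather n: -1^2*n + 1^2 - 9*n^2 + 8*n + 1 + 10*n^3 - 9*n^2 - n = 10*n^3 - 18*n^2 + 6*n + 2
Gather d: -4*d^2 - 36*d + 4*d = -4*d^2 - 32*d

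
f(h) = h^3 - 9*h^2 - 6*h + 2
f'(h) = 3*h^2 - 18*h - 6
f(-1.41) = -10.24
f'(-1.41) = 25.34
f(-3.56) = -135.82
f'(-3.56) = 96.10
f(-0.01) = 2.06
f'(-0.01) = -5.82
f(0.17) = 0.72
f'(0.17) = -8.97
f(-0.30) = 2.96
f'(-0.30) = -0.33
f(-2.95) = -84.29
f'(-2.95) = 73.21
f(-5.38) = -381.94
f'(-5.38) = 177.67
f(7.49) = -127.65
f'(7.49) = 27.48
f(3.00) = -70.00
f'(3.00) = -33.00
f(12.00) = 362.00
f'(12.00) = 210.00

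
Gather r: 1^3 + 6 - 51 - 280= -324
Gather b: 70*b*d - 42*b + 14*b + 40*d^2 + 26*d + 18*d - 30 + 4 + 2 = b*(70*d - 28) + 40*d^2 + 44*d - 24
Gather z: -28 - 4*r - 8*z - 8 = -4*r - 8*z - 36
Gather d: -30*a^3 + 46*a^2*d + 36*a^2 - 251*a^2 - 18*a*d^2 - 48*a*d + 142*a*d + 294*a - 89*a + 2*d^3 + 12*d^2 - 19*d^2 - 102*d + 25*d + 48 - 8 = -30*a^3 - 215*a^2 + 205*a + 2*d^3 + d^2*(-18*a - 7) + d*(46*a^2 + 94*a - 77) + 40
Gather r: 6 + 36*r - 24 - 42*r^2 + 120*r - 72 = -42*r^2 + 156*r - 90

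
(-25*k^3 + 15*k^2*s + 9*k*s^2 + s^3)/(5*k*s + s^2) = -5*k^2/s + 4*k + s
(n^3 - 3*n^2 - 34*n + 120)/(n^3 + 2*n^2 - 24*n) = (n - 5)/n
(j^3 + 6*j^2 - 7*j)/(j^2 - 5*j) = (j^2 + 6*j - 7)/(j - 5)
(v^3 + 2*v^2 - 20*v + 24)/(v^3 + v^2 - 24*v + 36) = (v - 2)/(v - 3)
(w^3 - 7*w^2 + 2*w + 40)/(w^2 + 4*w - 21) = (w^3 - 7*w^2 + 2*w + 40)/(w^2 + 4*w - 21)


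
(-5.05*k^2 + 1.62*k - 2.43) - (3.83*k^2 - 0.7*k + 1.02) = -8.88*k^2 + 2.32*k - 3.45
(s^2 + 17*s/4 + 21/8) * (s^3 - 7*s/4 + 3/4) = s^5 + 17*s^4/4 + 7*s^3/8 - 107*s^2/16 - 45*s/32 + 63/32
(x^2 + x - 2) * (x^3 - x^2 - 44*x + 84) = x^5 - 47*x^3 + 42*x^2 + 172*x - 168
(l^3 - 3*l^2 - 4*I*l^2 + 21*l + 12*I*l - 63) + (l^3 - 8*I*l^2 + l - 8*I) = 2*l^3 - 3*l^2 - 12*I*l^2 + 22*l + 12*I*l - 63 - 8*I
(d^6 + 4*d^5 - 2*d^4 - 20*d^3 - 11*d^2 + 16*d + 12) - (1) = d^6 + 4*d^5 - 2*d^4 - 20*d^3 - 11*d^2 + 16*d + 11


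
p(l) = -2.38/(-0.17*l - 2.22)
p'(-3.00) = -0.14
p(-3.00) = 1.39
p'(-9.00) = -0.85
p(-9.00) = 3.45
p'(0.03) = -0.08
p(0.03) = 1.07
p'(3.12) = -0.05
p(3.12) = 0.87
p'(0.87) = -0.07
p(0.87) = 1.01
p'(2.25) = -0.06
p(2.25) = 0.91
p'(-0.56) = -0.09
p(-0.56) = 1.12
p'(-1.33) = -0.10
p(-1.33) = 1.19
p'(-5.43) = -0.24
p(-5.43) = 1.84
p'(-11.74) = -8.05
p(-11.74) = 10.62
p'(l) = -0.4046/(-0.17*l - 2.22)^2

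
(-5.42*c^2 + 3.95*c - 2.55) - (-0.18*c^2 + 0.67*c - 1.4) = -5.24*c^2 + 3.28*c - 1.15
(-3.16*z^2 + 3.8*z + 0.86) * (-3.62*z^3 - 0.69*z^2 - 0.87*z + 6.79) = 11.4392*z^5 - 11.5756*z^4 - 2.986*z^3 - 25.3558*z^2 + 25.0538*z + 5.8394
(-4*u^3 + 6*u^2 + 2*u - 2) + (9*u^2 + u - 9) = -4*u^3 + 15*u^2 + 3*u - 11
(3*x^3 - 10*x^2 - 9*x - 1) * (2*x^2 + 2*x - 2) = 6*x^5 - 14*x^4 - 44*x^3 + 16*x + 2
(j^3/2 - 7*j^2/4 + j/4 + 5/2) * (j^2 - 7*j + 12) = j^5/2 - 21*j^4/4 + 37*j^3/2 - 81*j^2/4 - 29*j/2 + 30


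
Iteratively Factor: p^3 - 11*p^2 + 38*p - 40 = (p - 4)*(p^2 - 7*p + 10) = (p - 4)*(p - 2)*(p - 5)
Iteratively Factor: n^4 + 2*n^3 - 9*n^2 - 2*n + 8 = (n - 2)*(n^3 + 4*n^2 - n - 4) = (n - 2)*(n - 1)*(n^2 + 5*n + 4) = (n - 2)*(n - 1)*(n + 1)*(n + 4)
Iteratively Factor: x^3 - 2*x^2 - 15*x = (x)*(x^2 - 2*x - 15) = x*(x - 5)*(x + 3)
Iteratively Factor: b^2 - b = (b)*(b - 1)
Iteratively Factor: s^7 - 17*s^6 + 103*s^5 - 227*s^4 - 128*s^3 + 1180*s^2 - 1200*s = (s - 2)*(s^6 - 15*s^5 + 73*s^4 - 81*s^3 - 290*s^2 + 600*s) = s*(s - 2)*(s^5 - 15*s^4 + 73*s^3 - 81*s^2 - 290*s + 600) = s*(s - 4)*(s - 2)*(s^4 - 11*s^3 + 29*s^2 + 35*s - 150) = s*(s - 5)*(s - 4)*(s - 2)*(s^3 - 6*s^2 - s + 30) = s*(s - 5)*(s - 4)*(s - 3)*(s - 2)*(s^2 - 3*s - 10) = s*(s - 5)^2*(s - 4)*(s - 3)*(s - 2)*(s + 2)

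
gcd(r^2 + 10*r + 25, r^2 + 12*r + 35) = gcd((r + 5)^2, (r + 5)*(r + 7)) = r + 5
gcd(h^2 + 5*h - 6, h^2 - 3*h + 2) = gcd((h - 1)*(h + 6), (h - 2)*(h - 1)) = h - 1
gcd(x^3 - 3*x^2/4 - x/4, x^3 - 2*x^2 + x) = x^2 - x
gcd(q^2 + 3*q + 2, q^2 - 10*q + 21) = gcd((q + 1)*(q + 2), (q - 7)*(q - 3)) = 1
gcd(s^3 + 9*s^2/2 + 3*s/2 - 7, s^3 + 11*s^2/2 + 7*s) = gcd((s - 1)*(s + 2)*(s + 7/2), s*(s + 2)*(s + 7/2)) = s^2 + 11*s/2 + 7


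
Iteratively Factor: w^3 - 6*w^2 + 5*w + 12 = (w - 4)*(w^2 - 2*w - 3) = (w - 4)*(w + 1)*(w - 3)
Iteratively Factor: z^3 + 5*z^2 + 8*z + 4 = (z + 2)*(z^2 + 3*z + 2) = (z + 1)*(z + 2)*(z + 2)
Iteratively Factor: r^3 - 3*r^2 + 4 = (r - 2)*(r^2 - r - 2) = (r - 2)^2*(r + 1)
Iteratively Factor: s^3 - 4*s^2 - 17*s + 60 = (s + 4)*(s^2 - 8*s + 15) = (s - 3)*(s + 4)*(s - 5)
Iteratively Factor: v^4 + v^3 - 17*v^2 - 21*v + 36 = (v - 4)*(v^3 + 5*v^2 + 3*v - 9) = (v - 4)*(v - 1)*(v^2 + 6*v + 9) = (v - 4)*(v - 1)*(v + 3)*(v + 3)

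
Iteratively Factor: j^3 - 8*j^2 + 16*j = (j)*(j^2 - 8*j + 16) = j*(j - 4)*(j - 4)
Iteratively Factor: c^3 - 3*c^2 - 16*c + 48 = (c + 4)*(c^2 - 7*c + 12) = (c - 4)*(c + 4)*(c - 3)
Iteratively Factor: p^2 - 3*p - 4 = (p - 4)*(p + 1)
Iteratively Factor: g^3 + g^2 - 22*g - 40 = (g + 4)*(g^2 - 3*g - 10) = (g + 2)*(g + 4)*(g - 5)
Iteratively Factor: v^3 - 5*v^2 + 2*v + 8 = (v - 4)*(v^2 - v - 2) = (v - 4)*(v + 1)*(v - 2)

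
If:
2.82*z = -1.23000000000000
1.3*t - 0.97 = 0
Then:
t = 0.75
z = -0.44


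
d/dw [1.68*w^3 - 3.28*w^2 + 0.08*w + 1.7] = 5.04*w^2 - 6.56*w + 0.08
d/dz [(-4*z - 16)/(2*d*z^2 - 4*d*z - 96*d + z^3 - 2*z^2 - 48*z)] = 4*(-2*d*z^2 + 4*d*z + 96*d - z^3 + 2*z^2 + 48*z - (z + 4)*(-4*d*z + 4*d - 3*z^2 + 4*z + 48))/(-2*d*z^2 + 4*d*z + 96*d - z^3 + 2*z^2 + 48*z)^2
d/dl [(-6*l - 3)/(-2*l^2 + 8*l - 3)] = 6*(-2*l^2 - 2*l + 7)/(4*l^4 - 32*l^3 + 76*l^2 - 48*l + 9)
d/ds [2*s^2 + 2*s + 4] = 4*s + 2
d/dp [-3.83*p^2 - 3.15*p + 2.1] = -7.66*p - 3.15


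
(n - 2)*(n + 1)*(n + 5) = n^3 + 4*n^2 - 7*n - 10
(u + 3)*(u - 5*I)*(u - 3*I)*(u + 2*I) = u^4 + 3*u^3 - 6*I*u^3 + u^2 - 18*I*u^2 + 3*u - 30*I*u - 90*I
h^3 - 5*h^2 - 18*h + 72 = (h - 6)*(h - 3)*(h + 4)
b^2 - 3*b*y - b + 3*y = (b - 1)*(b - 3*y)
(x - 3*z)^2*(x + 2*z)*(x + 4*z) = x^4 - 19*x^2*z^2 + 6*x*z^3 + 72*z^4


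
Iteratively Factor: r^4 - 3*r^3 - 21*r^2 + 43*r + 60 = (r - 3)*(r^3 - 21*r - 20) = (r - 3)*(r + 1)*(r^2 - r - 20) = (r - 5)*(r - 3)*(r + 1)*(r + 4)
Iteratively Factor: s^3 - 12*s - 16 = (s + 2)*(s^2 - 2*s - 8) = (s + 2)^2*(s - 4)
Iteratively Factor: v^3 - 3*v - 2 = (v - 2)*(v^2 + 2*v + 1) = (v - 2)*(v + 1)*(v + 1)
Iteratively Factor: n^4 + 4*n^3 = (n)*(n^3 + 4*n^2) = n*(n + 4)*(n^2) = n^2*(n + 4)*(n)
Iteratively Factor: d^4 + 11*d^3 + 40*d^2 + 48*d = (d + 4)*(d^3 + 7*d^2 + 12*d) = d*(d + 4)*(d^2 + 7*d + 12) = d*(d + 3)*(d + 4)*(d + 4)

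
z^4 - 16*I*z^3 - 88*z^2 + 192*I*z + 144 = (z - 6*I)^2*(z - 2*I)^2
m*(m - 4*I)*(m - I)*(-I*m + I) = -I*m^4 - 5*m^3 + I*m^3 + 5*m^2 + 4*I*m^2 - 4*I*m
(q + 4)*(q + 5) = q^2 + 9*q + 20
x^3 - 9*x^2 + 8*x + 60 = (x - 6)*(x - 5)*(x + 2)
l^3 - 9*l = l*(l - 3)*(l + 3)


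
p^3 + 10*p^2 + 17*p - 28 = (p - 1)*(p + 4)*(p + 7)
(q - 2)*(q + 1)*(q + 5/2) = q^3 + 3*q^2/2 - 9*q/2 - 5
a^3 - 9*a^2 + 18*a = a*(a - 6)*(a - 3)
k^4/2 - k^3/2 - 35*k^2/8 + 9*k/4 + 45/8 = (k/2 + 1/2)*(k - 3)*(k - 3/2)*(k + 5/2)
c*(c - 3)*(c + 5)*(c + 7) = c^4 + 9*c^3 - c^2 - 105*c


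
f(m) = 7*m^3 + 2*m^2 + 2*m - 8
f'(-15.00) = 4667.00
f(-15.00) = -23213.00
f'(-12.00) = 2978.00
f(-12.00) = -11840.00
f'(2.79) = 176.63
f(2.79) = 165.17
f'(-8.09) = 1344.05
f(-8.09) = -3599.61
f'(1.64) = 65.04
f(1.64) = 31.54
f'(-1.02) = 19.77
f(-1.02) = -15.39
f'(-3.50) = 245.25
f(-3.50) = -290.62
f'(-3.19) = 202.94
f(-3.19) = -221.26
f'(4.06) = 364.40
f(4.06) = 501.55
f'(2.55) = 148.75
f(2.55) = 126.17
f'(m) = 21*m^2 + 4*m + 2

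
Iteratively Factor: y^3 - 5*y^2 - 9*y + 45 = (y - 3)*(y^2 - 2*y - 15) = (y - 5)*(y - 3)*(y + 3)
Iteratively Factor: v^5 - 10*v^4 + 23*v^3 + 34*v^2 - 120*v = (v)*(v^4 - 10*v^3 + 23*v^2 + 34*v - 120) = v*(v - 3)*(v^3 - 7*v^2 + 2*v + 40) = v*(v - 5)*(v - 3)*(v^2 - 2*v - 8) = v*(v - 5)*(v - 4)*(v - 3)*(v + 2)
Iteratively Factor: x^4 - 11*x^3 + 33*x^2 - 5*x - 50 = (x - 5)*(x^3 - 6*x^2 + 3*x + 10) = (x - 5)^2*(x^2 - x - 2) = (x - 5)^2*(x - 2)*(x + 1)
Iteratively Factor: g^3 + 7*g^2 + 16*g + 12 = (g + 3)*(g^2 + 4*g + 4) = (g + 2)*(g + 3)*(g + 2)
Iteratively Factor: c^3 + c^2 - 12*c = (c + 4)*(c^2 - 3*c) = (c - 3)*(c + 4)*(c)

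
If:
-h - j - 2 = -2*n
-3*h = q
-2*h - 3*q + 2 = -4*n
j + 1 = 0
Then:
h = -4/9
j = -1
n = 5/18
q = 4/3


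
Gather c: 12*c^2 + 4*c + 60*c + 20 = 12*c^2 + 64*c + 20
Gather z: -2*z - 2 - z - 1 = -3*z - 3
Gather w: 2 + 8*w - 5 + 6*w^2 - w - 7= 6*w^2 + 7*w - 10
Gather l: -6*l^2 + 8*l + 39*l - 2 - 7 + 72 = -6*l^2 + 47*l + 63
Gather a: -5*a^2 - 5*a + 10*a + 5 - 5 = -5*a^2 + 5*a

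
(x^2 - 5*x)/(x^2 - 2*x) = (x - 5)/(x - 2)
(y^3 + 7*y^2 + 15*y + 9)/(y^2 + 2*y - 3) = (y^2 + 4*y + 3)/(y - 1)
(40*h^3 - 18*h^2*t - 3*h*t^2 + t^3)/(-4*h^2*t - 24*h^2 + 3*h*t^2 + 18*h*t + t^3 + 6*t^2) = (10*h^2 - 7*h*t + t^2)/(-h*t - 6*h + t^2 + 6*t)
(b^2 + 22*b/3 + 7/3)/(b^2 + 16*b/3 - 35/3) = (3*b + 1)/(3*b - 5)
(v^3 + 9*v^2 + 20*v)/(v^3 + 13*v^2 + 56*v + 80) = v/(v + 4)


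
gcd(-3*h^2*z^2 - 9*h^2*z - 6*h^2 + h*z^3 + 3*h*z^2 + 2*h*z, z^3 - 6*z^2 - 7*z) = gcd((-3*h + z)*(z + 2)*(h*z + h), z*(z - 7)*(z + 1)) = z + 1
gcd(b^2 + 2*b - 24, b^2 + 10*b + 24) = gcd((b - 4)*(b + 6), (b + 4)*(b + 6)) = b + 6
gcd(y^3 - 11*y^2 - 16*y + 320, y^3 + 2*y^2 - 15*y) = y + 5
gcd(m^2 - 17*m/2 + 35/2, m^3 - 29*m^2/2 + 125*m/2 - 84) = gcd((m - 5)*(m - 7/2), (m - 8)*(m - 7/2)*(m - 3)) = m - 7/2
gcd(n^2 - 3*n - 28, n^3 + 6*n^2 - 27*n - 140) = n + 4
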